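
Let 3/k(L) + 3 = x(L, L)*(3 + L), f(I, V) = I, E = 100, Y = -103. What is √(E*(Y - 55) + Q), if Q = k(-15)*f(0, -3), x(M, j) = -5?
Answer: 10*I*√158 ≈ 125.7*I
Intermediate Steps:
k(L) = 3/(-18 - 5*L) (k(L) = 3/(-3 - 5*(3 + L)) = 3/(-3 + (-15 - 5*L)) = 3/(-18 - 5*L))
Q = 0 (Q = (3/(-18 - 5*(-15)))*0 = (3/(-18 + 75))*0 = (3/57)*0 = (3*(1/57))*0 = (1/19)*0 = 0)
√(E*(Y - 55) + Q) = √(100*(-103 - 55) + 0) = √(100*(-158) + 0) = √(-15800 + 0) = √(-15800) = 10*I*√158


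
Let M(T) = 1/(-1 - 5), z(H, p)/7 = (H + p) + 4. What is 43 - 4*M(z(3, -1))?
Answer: 131/3 ≈ 43.667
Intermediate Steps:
z(H, p) = 28 + 7*H + 7*p (z(H, p) = 7*((H + p) + 4) = 7*(4 + H + p) = 28 + 7*H + 7*p)
M(T) = -1/6 (M(T) = 1/(-6) = -1/6)
43 - 4*M(z(3, -1)) = 43 - 4*(-1/6) = 43 + 2/3 = 131/3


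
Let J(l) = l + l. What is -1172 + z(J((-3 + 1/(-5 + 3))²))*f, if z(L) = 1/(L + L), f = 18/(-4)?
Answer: -114865/98 ≈ -1172.1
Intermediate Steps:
f = -9/2 (f = 18*(-¼) = -9/2 ≈ -4.5000)
J(l) = 2*l
z(L) = 1/(2*L)
-1172 + z(J((-3 + 1/(-5 + 3))²))*f = -1172 + (1/(2*((2*(-3 + 1/(-5 + 3))²))))*(-9/2) = -1172 + (1/(2*((2*(-3 + 1/(-2))²))))*(-9/2) = -1172 + (1/(2*((2*(-3 - ½)²))))*(-9/2) = -1172 + (1/(2*((2*(-7/2)²))))*(-9/2) = -1172 + (1/(2*((2*(49/4)))))*(-9/2) = -1172 + (1/(2*(49/2)))*(-9/2) = -1172 + ((½)*(2/49))*(-9/2) = -1172 + (1/49)*(-9/2) = -1172 - 9/98 = -114865/98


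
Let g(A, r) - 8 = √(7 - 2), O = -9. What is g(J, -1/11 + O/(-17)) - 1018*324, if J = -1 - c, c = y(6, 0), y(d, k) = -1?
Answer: -329824 + √5 ≈ -3.2982e+5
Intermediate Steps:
c = -1
J = 0 (J = -1 - 1*(-1) = -1 + 1 = 0)
g(A, r) = 8 + √5 (g(A, r) = 8 + √(7 - 2) = 8 + √5)
g(J, -1/11 + O/(-17)) - 1018*324 = (8 + √5) - 1018*324 = (8 + √5) - 329832 = -329824 + √5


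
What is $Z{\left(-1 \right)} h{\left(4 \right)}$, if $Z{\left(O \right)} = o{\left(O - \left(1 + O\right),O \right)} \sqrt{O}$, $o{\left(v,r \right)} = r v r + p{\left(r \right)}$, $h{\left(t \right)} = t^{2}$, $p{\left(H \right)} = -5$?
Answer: $- 96 i \approx - 96.0 i$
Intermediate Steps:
$o{\left(v,r \right)} = -5 + v r^{2}$ ($o{\left(v,r \right)} = r v r - 5 = v r^{2} - 5 = -5 + v r^{2}$)
$Z{\left(O \right)} = \sqrt{O} \left(-5 - O^{2}\right)$ ($Z{\left(O \right)} = \left(-5 + \left(O - \left(1 + O\right)\right) O^{2}\right) \sqrt{O} = \left(-5 - O^{2}\right) \sqrt{O} = \sqrt{O} \left(-5 - O^{2}\right)$)
$Z{\left(-1 \right)} h{\left(4 \right)} = \sqrt{-1} \left(-5 - \left(-1\right)^{2}\right) 4^{2} = i \left(-5 - 1\right) 16 = i \left(-6\right) 16 = - 6 i 16 = - 96 i$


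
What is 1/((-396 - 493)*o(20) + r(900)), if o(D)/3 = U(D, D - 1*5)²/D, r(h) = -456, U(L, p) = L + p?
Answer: -4/655239 ≈ -6.1046e-6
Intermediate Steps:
o(D) = 3*(-5 + 2*D)²/D (o(D) = 3*((D + (D - 1*5))²/D) = 3*((D + (D - 5))²/D) = 3*((D + (-5 + D))²/D) = 3*((-5 + 2*D)²/D) = 3*(-5 + 2*D)²/D)
1/((-396 - 493)*o(20) + r(900)) = 1/((-396 - 493)*(3*(-5 + 2*20)²/20) - 456) = 1/(-2667*(-5 + 40)²/20 - 456) = 1/(-2667*35²/20 - 456) = 1/(-2667*1225/20 - 456) = 1/(-889*735/4 - 456) = 1/(-653415/4 - 456) = 1/(-655239/4) = -4/655239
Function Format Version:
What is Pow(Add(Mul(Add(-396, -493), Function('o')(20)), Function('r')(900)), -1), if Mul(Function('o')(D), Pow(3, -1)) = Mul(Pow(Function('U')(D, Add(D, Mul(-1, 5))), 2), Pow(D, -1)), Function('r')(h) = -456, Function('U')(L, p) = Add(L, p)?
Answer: Rational(-4, 655239) ≈ -6.1046e-6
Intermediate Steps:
Function('o')(D) = Mul(3, Pow(D, -1), Pow(Add(-5, Mul(2, D)), 2)) (Function('o')(D) = Mul(3, Mul(Pow(Add(D, Add(D, Mul(-1, 5))), 2), Pow(D, -1))) = Mul(3, Mul(Pow(Add(D, Add(D, -5)), 2), Pow(D, -1))) = Mul(3, Mul(Pow(Add(D, Add(-5, D)), 2), Pow(D, -1))) = Mul(3, Mul(Pow(Add(-5, Mul(2, D)), 2), Pow(D, -1))) = Mul(3, Mul(Pow(D, -1), Pow(Add(-5, Mul(2, D)), 2))) = Mul(3, Pow(D, -1), Pow(Add(-5, Mul(2, D)), 2)))
Pow(Add(Mul(Add(-396, -493), Function('o')(20)), Function('r')(900)), -1) = Pow(Add(Mul(Add(-396, -493), Mul(3, Pow(20, -1), Pow(Add(-5, Mul(2, 20)), 2))), -456), -1) = Pow(Add(Mul(-889, Mul(3, Rational(1, 20), Pow(Add(-5, 40), 2))), -456), -1) = Pow(Add(Mul(-889, Mul(3, Rational(1, 20), Pow(35, 2))), -456), -1) = Pow(Add(Mul(-889, Mul(3, Rational(1, 20), 1225)), -456), -1) = Pow(Add(Mul(-889, Rational(735, 4)), -456), -1) = Pow(Add(Rational(-653415, 4), -456), -1) = Pow(Rational(-655239, 4), -1) = Rational(-4, 655239)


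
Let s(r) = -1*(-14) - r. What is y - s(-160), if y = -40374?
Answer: -40548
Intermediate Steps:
s(r) = 14 - r
y - s(-160) = -40374 - (14 - 1*(-160)) = -40374 - (14 + 160) = -40374 - 1*174 = -40374 - 174 = -40548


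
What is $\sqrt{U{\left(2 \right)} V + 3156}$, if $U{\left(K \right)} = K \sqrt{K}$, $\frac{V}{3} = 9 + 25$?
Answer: $2 \sqrt{789 + 51 \sqrt{2}} \approx 58.69$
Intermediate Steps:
$V = 102$ ($V = 3 \left(9 + 25\right) = 3 \cdot 34 = 102$)
$U{\left(K \right)} = K^{\frac{3}{2}}$
$\sqrt{U{\left(2 \right)} V + 3156} = \sqrt{2^{\frac{3}{2}} \cdot 102 + 3156} = \sqrt{2 \sqrt{2} \cdot 102 + 3156} = \sqrt{204 \sqrt{2} + 3156} = \sqrt{3156 + 204 \sqrt{2}}$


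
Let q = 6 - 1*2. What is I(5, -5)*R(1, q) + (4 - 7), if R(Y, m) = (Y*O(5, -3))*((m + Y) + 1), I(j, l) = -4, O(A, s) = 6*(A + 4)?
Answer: -1299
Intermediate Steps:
q = 4 (q = 6 - 2 = 4)
O(A, s) = 24 + 6*A (O(A, s) = 6*(4 + A) = 24 + 6*A)
R(Y, m) = 54*Y*(1 + Y + m) (R(Y, m) = (Y*(24 + 6*5))*((m + Y) + 1) = (Y*(24 + 30))*((Y + m) + 1) = (Y*54)*(1 + Y + m) = (54*Y)*(1 + Y + m) = 54*Y*(1 + Y + m))
I(5, -5)*R(1, q) + (4 - 7) = -216*(1 + 1 + 4) + (4 - 7) = -216*6 - 3 = -4*324 - 3 = -1296 - 3 = -1299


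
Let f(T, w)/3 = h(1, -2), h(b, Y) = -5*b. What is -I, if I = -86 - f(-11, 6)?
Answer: 71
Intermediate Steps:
f(T, w) = -15 (f(T, w) = 3*(-5*1) = 3*(-5) = -15)
I = -71 (I = -86 - 1*(-15) = -86 + 15 = -71)
-I = -1*(-71) = 71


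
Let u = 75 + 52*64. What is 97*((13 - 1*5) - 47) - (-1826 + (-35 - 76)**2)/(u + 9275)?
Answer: -47971369/12678 ≈ -3783.8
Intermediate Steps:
u = 3403 (u = 75 + 3328 = 3403)
97*((13 - 1*5) - 47) - (-1826 + (-35 - 76)**2)/(u + 9275) = 97*((13 - 1*5) - 47) - (-1826 + (-35 - 76)**2)/(3403 + 9275) = 97*((13 - 5) - 47) - (-1826 + (-111)**2)/12678 = 97*(8 - 47) - (-1826 + 12321)/12678 = 97*(-39) - 10495/12678 = -3783 - 1*10495/12678 = -3783 - 10495/12678 = -47971369/12678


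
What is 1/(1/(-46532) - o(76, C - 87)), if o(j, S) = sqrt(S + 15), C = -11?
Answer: 46532*I/(-I + 46532*sqrt(83)) ≈ -2.5892e-7 + 0.10976*I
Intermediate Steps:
o(j, S) = sqrt(15 + S)
1/(1/(-46532) - o(76, C - 87)) = 1/(1/(-46532) - sqrt(15 + (-11 - 87))) = 1/(-1/46532 - sqrt(15 - 98)) = 1/(-1/46532 - sqrt(-83)) = 1/(-1/46532 - I*sqrt(83))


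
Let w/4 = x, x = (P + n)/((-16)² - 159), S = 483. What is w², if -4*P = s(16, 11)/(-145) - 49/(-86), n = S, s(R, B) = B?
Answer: 580129663546161/1463107968100 ≈ 396.50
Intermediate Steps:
n = 483
P = -6159/49880 (P = -(11/(-145) - 49/(-86))/4 = -(11*(-1/145) - 49*(-1/86))/4 = -(-11/145 + 49/86)/4 = -¼*6159/12470 = -6159/49880 ≈ -0.12348)
x = 24085881/4838360 (x = (-6159/49880 + 483)/((-16)² - 159) = 24085881/(49880*(256 - 159)) = (24085881/49880)/97 = (24085881/49880)*(1/97) = 24085881/4838360 ≈ 4.9781)
w = 24085881/1209590 (w = 4*(24085881/4838360) = 24085881/1209590 ≈ 19.912)
w² = (24085881/1209590)² = 580129663546161/1463107968100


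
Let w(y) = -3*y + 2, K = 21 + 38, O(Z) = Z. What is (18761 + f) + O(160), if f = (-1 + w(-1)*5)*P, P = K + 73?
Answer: 22089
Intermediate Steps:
K = 59
w(y) = 2 - 3*y
P = 132 (P = 59 + 73 = 132)
f = 3168 (f = (-1 + (2 - 3*(-1))*5)*132 = (-1 + (2 + 3)*5)*132 = (-1 + 5*5)*132 = (-1 + 25)*132 = 24*132 = 3168)
(18761 + f) + O(160) = (18761 + 3168) + 160 = 21929 + 160 = 22089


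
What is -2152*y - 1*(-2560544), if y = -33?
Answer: 2631560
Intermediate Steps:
-2152*y - 1*(-2560544) = -2152*(-33) - 1*(-2560544) = 71016 + 2560544 = 2631560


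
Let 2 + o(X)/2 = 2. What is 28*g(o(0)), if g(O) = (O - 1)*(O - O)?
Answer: 0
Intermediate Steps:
o(X) = 0 (o(X) = -4 + 2*2 = -4 + 4 = 0)
g(O) = 0 (g(O) = (-1 + O)*0 = 0)
28*g(o(0)) = 28*0 = 0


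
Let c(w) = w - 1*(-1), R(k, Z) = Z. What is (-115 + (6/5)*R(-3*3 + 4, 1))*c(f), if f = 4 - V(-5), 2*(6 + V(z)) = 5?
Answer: -9673/10 ≈ -967.30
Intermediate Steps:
V(z) = -7/2 (V(z) = -6 + (½)*5 = -6 + 5/2 = -7/2)
f = 15/2 (f = 4 - 1*(-7/2) = 4 + 7/2 = 15/2 ≈ 7.5000)
c(w) = 1 + w (c(w) = w + 1 = 1 + w)
(-115 + (6/5)*R(-3*3 + 4, 1))*c(f) = (-115 + (6/5)*1)*(1 + 15/2) = (-115 + (6*(⅕))*1)*(17/2) = (-115 + (6/5)*1)*(17/2) = (-115 + 6/5)*(17/2) = -569/5*17/2 = -9673/10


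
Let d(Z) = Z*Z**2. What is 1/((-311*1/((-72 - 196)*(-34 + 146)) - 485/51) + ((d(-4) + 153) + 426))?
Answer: 1530816/773828341 ≈ 0.0019782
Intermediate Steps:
d(Z) = Z**3
1/((-311*1/((-72 - 196)*(-34 + 146)) - 485/51) + ((d(-4) + 153) + 426)) = 1/((-311*1/((-72 - 196)*(-34 + 146)) - 485/51) + (((-4)**3 + 153) + 426)) = 1/((-311/(112*(-268)) - 485*1/51) + ((-64 + 153) + 426)) = 1/((-311/(-30016) - 485/51) + (89 + 426)) = 1/((-311*(-1/30016) - 485/51) + 515) = 1/((311/30016 - 485/51) + 515) = 1/(-14541899/1530816 + 515) = 1/(773828341/1530816) = 1530816/773828341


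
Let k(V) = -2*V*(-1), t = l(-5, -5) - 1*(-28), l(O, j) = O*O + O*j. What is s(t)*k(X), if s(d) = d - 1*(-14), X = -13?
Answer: -2392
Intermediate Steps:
l(O, j) = O² + O*j
t = 78 (t = -5*(-5 - 5) - 1*(-28) = -5*(-10) + 28 = 50 + 28 = 78)
s(d) = 14 + d (s(d) = d + 14 = 14 + d)
k(V) = 2*V
s(t)*k(X) = (14 + 78)*(2*(-13)) = 92*(-26) = -2392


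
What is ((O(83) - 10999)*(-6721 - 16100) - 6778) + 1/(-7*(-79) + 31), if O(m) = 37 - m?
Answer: 147197881529/584 ≈ 2.5205e+8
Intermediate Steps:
((O(83) - 10999)*(-6721 - 16100) - 6778) + 1/(-7*(-79) + 31) = (((37 - 1*83) - 10999)*(-6721 - 16100) - 6778) + 1/(-7*(-79) + 31) = (((37 - 83) - 10999)*(-22821) - 6778) + 1/(553 + 31) = ((-46 - 10999)*(-22821) - 6778) + 1/584 = (-11045*(-22821) - 6778) + 1/584 = (252057945 - 6778) + 1/584 = 252051167 + 1/584 = 147197881529/584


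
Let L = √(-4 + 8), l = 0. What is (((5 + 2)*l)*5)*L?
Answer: 0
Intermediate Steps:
L = 2 (L = √4 = 2)
(((5 + 2)*l)*5)*L = (((5 + 2)*0)*5)*2 = ((7*0)*5)*2 = (0*5)*2 = 0*2 = 0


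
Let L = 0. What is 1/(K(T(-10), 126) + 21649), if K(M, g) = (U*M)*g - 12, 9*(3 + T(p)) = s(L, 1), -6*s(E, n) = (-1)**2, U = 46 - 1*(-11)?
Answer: -1/42 ≈ -0.023810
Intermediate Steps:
U = 57 (U = 46 + 11 = 57)
s(E, n) = -1/6 (s(E, n) = -1/6*(-1)**2 = -1/6*1 = -1/6)
T(p) = -163/54 (T(p) = -3 + (1/9)*(-1/6) = -3 - 1/54 = -163/54)
K(M, g) = -12 + 57*M*g (K(M, g) = (57*M)*g - 12 = 57*M*g - 12 = -12 + 57*M*g)
1/(K(T(-10), 126) + 21649) = 1/((-12 + 57*(-163/54)*126) + 21649) = 1/((-12 - 21679) + 21649) = 1/(-21691 + 21649) = 1/(-42) = -1/42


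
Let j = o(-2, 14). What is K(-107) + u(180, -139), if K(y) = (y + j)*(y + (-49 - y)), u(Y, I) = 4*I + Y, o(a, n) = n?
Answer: 4181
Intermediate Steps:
u(Y, I) = Y + 4*I
j = 14
K(y) = -686 - 49*y (K(y) = (y + 14)*(y + (-49 - y)) = (14 + y)*(-49) = -686 - 49*y)
K(-107) + u(180, -139) = (-686 - 49*(-107)) + (180 + 4*(-139)) = (-686 + 5243) + (180 - 556) = 4557 - 376 = 4181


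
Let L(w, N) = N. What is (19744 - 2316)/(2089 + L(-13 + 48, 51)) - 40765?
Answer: -21804918/535 ≈ -40757.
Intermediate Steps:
(19744 - 2316)/(2089 + L(-13 + 48, 51)) - 40765 = (19744 - 2316)/(2089 + 51) - 40765 = 17428/2140 - 40765 = 17428*(1/2140) - 40765 = 4357/535 - 40765 = -21804918/535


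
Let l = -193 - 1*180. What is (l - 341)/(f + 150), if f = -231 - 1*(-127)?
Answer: -357/23 ≈ -15.522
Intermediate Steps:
f = -104 (f = -231 + 127 = -104)
l = -373 (l = -193 - 180 = -373)
(l - 341)/(f + 150) = (-373 - 341)/(-104 + 150) = -714/46 = -714*1/46 = -357/23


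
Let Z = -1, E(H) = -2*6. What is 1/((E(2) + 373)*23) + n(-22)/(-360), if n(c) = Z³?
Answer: 8663/2989080 ≈ 0.0028982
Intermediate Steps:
E(H) = -12
n(c) = -1 (n(c) = (-1)³ = -1)
1/((E(2) + 373)*23) + n(-22)/(-360) = 1/((-12 + 373)*23) - 1/(-360) = (1/23)/361 - 1*(-1/360) = (1/361)*(1/23) + 1/360 = 1/8303 + 1/360 = 8663/2989080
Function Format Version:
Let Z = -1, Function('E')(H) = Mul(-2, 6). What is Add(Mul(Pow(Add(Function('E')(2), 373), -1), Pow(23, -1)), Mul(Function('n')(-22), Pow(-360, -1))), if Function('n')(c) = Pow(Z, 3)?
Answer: Rational(8663, 2989080) ≈ 0.0028982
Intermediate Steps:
Function('E')(H) = -12
Function('n')(c) = -1 (Function('n')(c) = Pow(-1, 3) = -1)
Add(Mul(Pow(Add(Function('E')(2), 373), -1), Pow(23, -1)), Mul(Function('n')(-22), Pow(-360, -1))) = Add(Mul(Pow(Add(-12, 373), -1), Pow(23, -1)), Mul(-1, Pow(-360, -1))) = Add(Mul(Pow(361, -1), Rational(1, 23)), Mul(-1, Rational(-1, 360))) = Add(Mul(Rational(1, 361), Rational(1, 23)), Rational(1, 360)) = Add(Rational(1, 8303), Rational(1, 360)) = Rational(8663, 2989080)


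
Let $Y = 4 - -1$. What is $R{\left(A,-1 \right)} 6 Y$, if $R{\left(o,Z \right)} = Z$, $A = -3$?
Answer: $-30$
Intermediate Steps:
$Y = 5$ ($Y = 4 + 1 = 5$)
$R{\left(A,-1 \right)} 6 Y = \left(-1\right) 6 \cdot 5 = \left(-6\right) 5 = -30$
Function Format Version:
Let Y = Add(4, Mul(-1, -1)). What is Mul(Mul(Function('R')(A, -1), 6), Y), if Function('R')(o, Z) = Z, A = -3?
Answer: -30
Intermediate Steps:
Y = 5 (Y = Add(4, 1) = 5)
Mul(Mul(Function('R')(A, -1), 6), Y) = Mul(Mul(-1, 6), 5) = Mul(-6, 5) = -30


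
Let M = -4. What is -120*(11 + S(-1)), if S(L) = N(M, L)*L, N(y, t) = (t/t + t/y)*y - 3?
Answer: -2280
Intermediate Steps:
N(y, t) = -3 + y*(1 + t/y) (N(y, t) = (1 + t/y)*y - 3 = y*(1 + t/y) - 3 = -3 + y*(1 + t/y))
S(L) = L*(-7 + L) (S(L) = (-3 + L - 4)*L = (-7 + L)*L = L*(-7 + L))
-120*(11 + S(-1)) = -120*(11 - (-7 - 1)) = -120*(11 - 1*(-8)) = -120*(11 + 8) = -120*19 = -2280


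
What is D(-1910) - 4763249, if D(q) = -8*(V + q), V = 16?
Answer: -4748097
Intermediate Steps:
D(q) = -128 - 8*q (D(q) = -8*(16 + q) = -128 - 8*q)
D(-1910) - 4763249 = (-128 - 8*(-1910)) - 4763249 = (-128 + 15280) - 4763249 = 15152 - 4763249 = -4748097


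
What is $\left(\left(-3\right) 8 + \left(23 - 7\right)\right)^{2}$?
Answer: $64$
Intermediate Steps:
$\left(\left(-3\right) 8 + \left(23 - 7\right)\right)^{2} = \left(-24 + \left(23 - 7\right)\right)^{2} = \left(-24 + 16\right)^{2} = \left(-8\right)^{2} = 64$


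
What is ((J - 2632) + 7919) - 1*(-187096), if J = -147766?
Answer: 44617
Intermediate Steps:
((J - 2632) + 7919) - 1*(-187096) = ((-147766 - 2632) + 7919) - 1*(-187096) = (-150398 + 7919) + 187096 = -142479 + 187096 = 44617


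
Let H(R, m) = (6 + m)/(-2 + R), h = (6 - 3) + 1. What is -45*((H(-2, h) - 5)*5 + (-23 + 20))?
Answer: 3645/2 ≈ 1822.5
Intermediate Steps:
h = 4 (h = 3 + 1 = 4)
H(R, m) = (6 + m)/(-2 + R)
-45*((H(-2, h) - 5)*5 + (-23 + 20)) = -45*(((6 + 4)/(-2 - 2) - 5)*5 + (-23 + 20)) = -45*((10/(-4) - 5)*5 - 3) = -45*((-1/4*10 - 5)*5 - 3) = -45*((-5/2 - 5)*5 - 3) = -45*(-15/2*5 - 3) = -45*(-75/2 - 3) = -45*(-81/2) = 3645/2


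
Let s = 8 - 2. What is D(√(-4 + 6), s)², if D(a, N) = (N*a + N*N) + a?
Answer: 1394 + 504*√2 ≈ 2106.8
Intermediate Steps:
s = 6
D(a, N) = a + N² + N*a (D(a, N) = (N*a + N²) + a = (N² + N*a) + a = a + N² + N*a)
D(√(-4 + 6), s)² = (√(-4 + 6) + 6² + 6*√(-4 + 6))² = (√2 + 36 + 6*√2)² = (36 + 7*√2)²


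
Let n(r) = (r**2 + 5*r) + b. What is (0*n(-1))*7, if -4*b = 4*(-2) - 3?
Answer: 0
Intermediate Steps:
b = 11/4 (b = -(4*(-2) - 3)/4 = -(-8 - 3)/4 = -1/4*(-11) = 11/4 ≈ 2.7500)
n(r) = 11/4 + r**2 + 5*r (n(r) = (r**2 + 5*r) + 11/4 = 11/4 + r**2 + 5*r)
(0*n(-1))*7 = (0*(11/4 + (-1)**2 + 5*(-1)))*7 = (0*(11/4 + 1 - 5))*7 = (0*(-5/4))*7 = 0*7 = 0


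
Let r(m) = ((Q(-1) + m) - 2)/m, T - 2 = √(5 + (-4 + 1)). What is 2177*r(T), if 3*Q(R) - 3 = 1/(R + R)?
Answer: -2177/6 + 15239*√2/12 ≈ 1433.1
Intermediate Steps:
T = 2 + √2 (T = 2 + √(5 + (-4 + 1)) = 2 + √(5 - 3) = 2 + √2 ≈ 3.4142)
Q(R) = 1 + 1/(6*R) (Q(R) = 1 + 1/(3*(R + R)) = 1 + 1/(3*((2*R))) = 1 + (1/(2*R))/3 = 1 + 1/(6*R))
r(m) = (-7/6 + m)/m (r(m) = (((⅙ - 1)/(-1) + m) - 2)/m = ((-1*(-⅚) + m) - 2)/m = ((⅚ + m) - 2)/m = (-7/6 + m)/m)
2177*r(T) = 2177*((-7/6 + (2 + √2))/(2 + √2)) = 2177*((⅚ + √2)/(2 + √2)) = 2177*(⅚ + √2)/(2 + √2)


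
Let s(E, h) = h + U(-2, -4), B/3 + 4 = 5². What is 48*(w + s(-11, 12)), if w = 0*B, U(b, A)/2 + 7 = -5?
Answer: -576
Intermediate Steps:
B = 63 (B = -12 + 3*5² = -12 + 3*25 = -12 + 75 = 63)
U(b, A) = -24 (U(b, A) = -14 + 2*(-5) = -14 - 10 = -24)
w = 0 (w = 0*63 = 0)
s(E, h) = -24 + h (s(E, h) = h - 24 = -24 + h)
48*(w + s(-11, 12)) = 48*(0 + (-24 + 12)) = 48*(0 - 12) = 48*(-12) = -576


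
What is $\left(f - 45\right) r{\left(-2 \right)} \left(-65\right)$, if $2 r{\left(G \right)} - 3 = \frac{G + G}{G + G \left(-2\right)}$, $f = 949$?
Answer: $-29380$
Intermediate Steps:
$r{\left(G \right)} = \frac{1}{2}$ ($r{\left(G \right)} = \frac{3}{2} + \frac{\left(G + G\right) \frac{1}{G + G \left(-2\right)}}{2} = \frac{3}{2} + \frac{2 G \frac{1}{G - 2 G}}{2} = \frac{3}{2} + \frac{2 G \frac{1}{\left(-1\right) G}}{2} = \frac{3}{2} + \frac{2 G \left(- \frac{1}{G}\right)}{2} = \frac{3}{2} + \frac{1}{2} \left(-2\right) = \frac{3}{2} - 1 = \frac{1}{2}$)
$\left(f - 45\right) r{\left(-2 \right)} \left(-65\right) = \left(949 - 45\right) \frac{1}{2} \left(-65\right) = \left(949 - 45\right) \left(- \frac{65}{2}\right) = 904 \left(- \frac{65}{2}\right) = -29380$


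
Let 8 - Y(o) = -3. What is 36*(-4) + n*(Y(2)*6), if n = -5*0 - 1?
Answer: -210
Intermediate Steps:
Y(o) = 11 (Y(o) = 8 - 1*(-3) = 8 + 3 = 11)
n = -1 (n = 0 - 1 = -1)
36*(-4) + n*(Y(2)*6) = 36*(-4) - 11*6 = -144 - 1*66 = -144 - 66 = -210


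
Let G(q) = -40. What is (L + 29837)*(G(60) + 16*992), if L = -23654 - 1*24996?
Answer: -297847416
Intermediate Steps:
L = -48650 (L = -23654 - 24996 = -48650)
(L + 29837)*(G(60) + 16*992) = (-48650 + 29837)*(-40 + 16*992) = -18813*(-40 + 15872) = -18813*15832 = -297847416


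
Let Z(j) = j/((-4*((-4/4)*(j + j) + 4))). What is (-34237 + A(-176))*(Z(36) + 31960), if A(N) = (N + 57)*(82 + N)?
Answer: -50096484739/68 ≈ -7.3671e+8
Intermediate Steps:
A(N) = (57 + N)*(82 + N)
Z(j) = j/(-16 + 8*j) (Z(j) = j/((-4*((-4*1/4)*(2*j) + 4))) = j/((-4*(-2*j + 4))) = j/((-4*(4 - 2*j))) = j/(-16 + 8*j))
(-34237 + A(-176))*(Z(36) + 31960) = (-34237 + (4674 + (-176)**2 + 139*(-176)))*((1/8)*36/(-2 + 36) + 31960) = (-34237 + (4674 + 30976 - 24464))*((1/8)*36/34 + 31960) = (-34237 + 11186)*((1/8)*36*(1/34) + 31960) = -23051*(9/68 + 31960) = -23051*2173289/68 = -50096484739/68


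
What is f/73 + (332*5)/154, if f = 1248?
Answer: 156686/5621 ≈ 27.875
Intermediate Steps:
f/73 + (332*5)/154 = 1248/73 + (332*5)/154 = 1248*(1/73) + 1660*(1/154) = 1248/73 + 830/77 = 156686/5621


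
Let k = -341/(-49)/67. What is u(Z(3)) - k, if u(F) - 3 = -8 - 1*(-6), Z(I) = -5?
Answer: 2942/3283 ≈ 0.89613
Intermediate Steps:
u(F) = 1 (u(F) = 3 + (-8 - 1*(-6)) = 3 + (-8 + 6) = 3 - 2 = 1)
k = 341/3283 (k = -341*(-1/49)*(1/67) = (341/49)*(1/67) = 341/3283 ≈ 0.10387)
u(Z(3)) - k = 1 - 1*341/3283 = 1 - 341/3283 = 2942/3283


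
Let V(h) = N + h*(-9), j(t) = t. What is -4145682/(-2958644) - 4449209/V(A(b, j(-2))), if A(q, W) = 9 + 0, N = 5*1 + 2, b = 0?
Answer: 1645491536633/27367457 ≈ 60126.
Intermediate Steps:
N = 7 (N = 5 + 2 = 7)
A(q, W) = 9
V(h) = 7 - 9*h (V(h) = 7 + h*(-9) = 7 - 9*h)
-4145682/(-2958644) - 4449209/V(A(b, j(-2))) = -4145682/(-2958644) - 4449209/(7 - 9*9) = -4145682*(-1/2958644) - 4449209/(7 - 81) = 2072841/1479322 - 4449209/(-74) = 2072841/1479322 - 4449209*(-1/74) = 2072841/1479322 + 4449209/74 = 1645491536633/27367457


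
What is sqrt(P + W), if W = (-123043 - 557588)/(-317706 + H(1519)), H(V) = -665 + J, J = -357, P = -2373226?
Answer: I*sqrt(60272492370864754)/159364 ≈ 1540.5*I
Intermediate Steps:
H(V) = -1022 (H(V) = -665 - 357 = -1022)
W = 680631/318728 (W = (-123043 - 557588)/(-317706 - 1022) = -680631/(-318728) = -680631*(-1/318728) = 680631/318728 ≈ 2.1355)
sqrt(P + W) = sqrt(-2373226 + 680631/318728) = sqrt(-756412895897/318728) = I*sqrt(60272492370864754)/159364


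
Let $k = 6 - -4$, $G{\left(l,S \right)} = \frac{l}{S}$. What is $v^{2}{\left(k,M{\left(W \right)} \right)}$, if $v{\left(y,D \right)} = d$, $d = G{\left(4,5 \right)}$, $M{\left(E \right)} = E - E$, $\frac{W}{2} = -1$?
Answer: $\frac{16}{25} \approx 0.64$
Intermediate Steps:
$W = -2$ ($W = 2 \left(-1\right) = -2$)
$M{\left(E \right)} = 0$
$d = \frac{4}{5} \approx 0.8$
$k = 10$ ($k = 6 + 4 = 10$)
$v{\left(y,D \right)} = \frac{4}{5}$
$v^{2}{\left(k,M{\left(W \right)} \right)} = \left(\frac{4}{5}\right)^{2} = \frac{16}{25}$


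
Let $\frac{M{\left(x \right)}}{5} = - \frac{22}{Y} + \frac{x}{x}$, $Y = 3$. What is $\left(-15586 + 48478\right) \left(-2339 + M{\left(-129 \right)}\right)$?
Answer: $-77975968$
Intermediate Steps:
$M{\left(x \right)} = - \frac{95}{3}$ ($M{\left(x \right)} = 5 \left(- \frac{22}{3} + \frac{x}{x}\right) = 5 \left(\left(-22\right) \frac{1}{3} + 1\right) = 5 \left(- \frac{22}{3} + 1\right) = 5 \left(- \frac{19}{3}\right) = - \frac{95}{3}$)
$\left(-15586 + 48478\right) \left(-2339 + M{\left(-129 \right)}\right) = \left(-15586 + 48478\right) \left(-2339 - \frac{95}{3}\right) = 32892 \left(- \frac{7112}{3}\right) = -77975968$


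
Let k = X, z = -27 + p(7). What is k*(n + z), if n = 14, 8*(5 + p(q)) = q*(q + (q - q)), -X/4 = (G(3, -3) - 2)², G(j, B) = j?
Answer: 95/2 ≈ 47.500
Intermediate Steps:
X = -4 (X = -4*(3 - 2)² = -4*1² = -4*1 = -4)
p(q) = -5 + q²/8 (p(q) = -5 + (q*(q + (q - q)))/8 = -5 + (q*(q + 0))/8 = -5 + (q*q)/8 = -5 + q²/8)
z = -207/8 (z = -27 + (-5 + (⅛)*7²) = -27 + (-5 + (⅛)*49) = -27 + (-5 + 49/8) = -27 + 9/8 = -207/8 ≈ -25.875)
k = -4
k*(n + z) = -4*(14 - 207/8) = -4*(-95/8) = 95/2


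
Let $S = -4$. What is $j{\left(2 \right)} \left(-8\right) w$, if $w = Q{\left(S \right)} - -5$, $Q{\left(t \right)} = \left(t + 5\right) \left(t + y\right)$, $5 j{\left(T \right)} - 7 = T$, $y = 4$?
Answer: $-72$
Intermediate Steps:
$j{\left(T \right)} = \frac{7}{5} + \frac{T}{5}$
$Q{\left(t \right)} = \left(4 + t\right) \left(5 + t\right)$ ($Q{\left(t \right)} = \left(t + 5\right) \left(t + 4\right) = \left(5 + t\right) \left(4 + t\right) = \left(4 + t\right) \left(5 + t\right)$)
$w = 5$ ($w = \left(20 + \left(-4\right)^{2} + 9 \left(-4\right)\right) - -5 = \left(20 + 16 - 36\right) + 5 = 0 + 5 = 5$)
$j{\left(2 \right)} \left(-8\right) w = \left(\frac{7}{5} + \frac{1}{5} \cdot 2\right) \left(-8\right) 5 = \left(\frac{7}{5} + \frac{2}{5}\right) \left(-8\right) 5 = \frac{9}{5} \left(-8\right) 5 = \left(- \frac{72}{5}\right) 5 = -72$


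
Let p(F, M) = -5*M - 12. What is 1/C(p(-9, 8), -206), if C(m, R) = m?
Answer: -1/52 ≈ -0.019231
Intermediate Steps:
p(F, M) = -12 - 5*M
1/C(p(-9, 8), -206) = 1/(-12 - 5*8) = 1/(-12 - 40) = 1/(-52) = -1/52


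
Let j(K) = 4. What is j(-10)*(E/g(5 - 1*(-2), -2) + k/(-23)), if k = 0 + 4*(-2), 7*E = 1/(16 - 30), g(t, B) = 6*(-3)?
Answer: 14135/10143 ≈ 1.3936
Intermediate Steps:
g(t, B) = -18
E = -1/98 (E = 1/(7*(16 - 30)) = (⅐)/(-14) = (⅐)*(-1/14) = -1/98 ≈ -0.010204)
k = -8 (k = 0 - 8 = -8)
j(-10)*(E/g(5 - 1*(-2), -2) + k/(-23)) = 4*(-1/98/(-18) - 8/(-23)) = 4*(-1/98*(-1/18) - 8*(-1/23)) = 4*(1/1764 + 8/23) = 4*(14135/40572) = 14135/10143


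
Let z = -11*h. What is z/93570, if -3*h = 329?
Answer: 3619/280710 ≈ 0.012892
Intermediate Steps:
h = -329/3 (h = -⅓*329 = -329/3 ≈ -109.67)
z = 3619/3 (z = -11*(-329/3) = 3619/3 ≈ 1206.3)
z/93570 = (3619/3)/93570 = (3619/3)*(1/93570) = 3619/280710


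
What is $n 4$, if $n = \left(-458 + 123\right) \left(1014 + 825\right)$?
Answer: $-2464260$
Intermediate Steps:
$n = -616065$ ($n = \left(-335\right) 1839 = -616065$)
$n 4 = \left(-616065\right) 4 = -2464260$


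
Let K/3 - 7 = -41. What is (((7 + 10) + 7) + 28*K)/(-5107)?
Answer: 2832/5107 ≈ 0.55453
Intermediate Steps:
K = -102 (K = 21 + 3*(-41) = 21 - 123 = -102)
(((7 + 10) + 7) + 28*K)/(-5107) = (((7 + 10) + 7) + 28*(-102))/(-5107) = ((17 + 7) - 2856)*(-1/5107) = (24 - 2856)*(-1/5107) = -2832*(-1/5107) = 2832/5107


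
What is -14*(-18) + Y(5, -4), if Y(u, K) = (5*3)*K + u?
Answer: 197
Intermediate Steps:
Y(u, K) = u + 15*K (Y(u, K) = 15*K + u = u + 15*K)
-14*(-18) + Y(5, -4) = -14*(-18) + (5 + 15*(-4)) = 252 + (5 - 60) = 252 - 55 = 197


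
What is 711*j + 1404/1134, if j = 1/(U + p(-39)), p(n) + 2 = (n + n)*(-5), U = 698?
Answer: 14389/7602 ≈ 1.8928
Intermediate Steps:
p(n) = -2 - 10*n (p(n) = -2 + (n + n)*(-5) = -2 + (2*n)*(-5) = -2 - 10*n)
j = 1/1086 (j = 1/(698 + (-2 - 10*(-39))) = 1/(698 + (-2 + 390)) = 1/(698 + 388) = 1/1086 ≈ 0.00092081)
711*j + 1404/1134 = 711*(1/1086) + 1404/1134 = 237/362 + 1404*(1/1134) = 237/362 + 26/21 = 14389/7602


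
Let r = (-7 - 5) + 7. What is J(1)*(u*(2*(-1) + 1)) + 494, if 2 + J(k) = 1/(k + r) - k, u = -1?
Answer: 1963/4 ≈ 490.75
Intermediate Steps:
r = -5 (r = -12 + 7 = -5)
J(k) = -2 + 1/(-5 + k) - k (J(k) = -2 + (1/(k - 5) - k) = -2 + (1/(-5 + k) - k) = -2 + 1/(-5 + k) - k)
J(1)*(u*(2*(-1) + 1)) + 494 = ((11 - 1*1² + 3*1)/(-5 + 1))*(-(2*(-1) + 1)) + 494 = ((11 - 1*1 + 3)/(-4))*(-(-2 + 1)) + 494 = (-(11 - 1 + 3)/4)*(-1*(-1)) + 494 = -¼*13*1 + 494 = -13/4*1 + 494 = -13/4 + 494 = 1963/4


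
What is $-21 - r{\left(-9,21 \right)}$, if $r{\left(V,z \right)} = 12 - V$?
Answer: $-42$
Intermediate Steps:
$-21 - r{\left(-9,21 \right)} = -21 - \left(12 - -9\right) = -21 - \left(12 + 9\right) = -21 - 21 = -42$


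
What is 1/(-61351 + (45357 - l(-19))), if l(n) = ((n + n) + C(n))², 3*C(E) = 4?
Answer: -9/156046 ≈ -5.7675e-5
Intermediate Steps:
C(E) = 4/3 (C(E) = (⅓)*4 = 4/3)
l(n) = (4/3 + 2*n)² (l(n) = ((n + n) + 4/3)² = (2*n + 4/3)² = (4/3 + 2*n)²)
1/(-61351 + (45357 - l(-19))) = 1/(-61351 + (45357 - 4*(2 + 3*(-19))²/9)) = 1/(-61351 + (45357 - 4*(2 - 57)²/9)) = 1/(-61351 + (45357 - 4*(-55)²/9)) = 1/(-61351 + (45357 - 4*3025/9)) = 1/(-61351 + (45357 - 1*12100/9)) = 1/(-61351 + (45357 - 12100/9)) = 1/(-61351 + 396113/9) = 1/(-156046/9) = -9/156046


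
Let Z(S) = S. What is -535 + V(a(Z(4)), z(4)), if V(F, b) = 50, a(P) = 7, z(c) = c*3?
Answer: -485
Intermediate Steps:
z(c) = 3*c
-535 + V(a(Z(4)), z(4)) = -535 + 50 = -485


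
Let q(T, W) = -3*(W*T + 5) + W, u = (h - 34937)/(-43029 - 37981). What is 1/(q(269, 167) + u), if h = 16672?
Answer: -16202/2181060981 ≈ -7.4285e-6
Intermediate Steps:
u = 3653/16202 (u = (16672 - 34937)/(-43029 - 37981) = -18265/(-81010) = -18265*(-1/81010) = 3653/16202 ≈ 0.22547)
q(T, W) = -15 + W - 3*T*W (q(T, W) = -3*(T*W + 5) + W = -3*(5 + T*W) + W = (-15 - 3*T*W) + W = -15 + W - 3*T*W)
1/(q(269, 167) + u) = 1/((-15 + 167 - 3*269*167) + 3653/16202) = 1/((-15 + 167 - 134769) + 3653/16202) = 1/(-134617 + 3653/16202) = 1/(-2181060981/16202) = -16202/2181060981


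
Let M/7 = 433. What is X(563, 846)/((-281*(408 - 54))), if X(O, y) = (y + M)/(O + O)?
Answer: -3877/112007724 ≈ -3.4614e-5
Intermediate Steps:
M = 3031 (M = 7*433 = 3031)
X(O, y) = (3031 + y)/(2*O) (X(O, y) = (y + 3031)/(O + O) = (3031 + y)/((2*O)) = (3031 + y)*(1/(2*O)) = (3031 + y)/(2*O))
X(563, 846)/((-281*(408 - 54))) = ((1/2)*(3031 + 846)/563)/((-281*(408 - 54))) = ((1/2)*(1/563)*3877)/((-281*354)) = (3877/1126)/(-99474) = (3877/1126)*(-1/99474) = -3877/112007724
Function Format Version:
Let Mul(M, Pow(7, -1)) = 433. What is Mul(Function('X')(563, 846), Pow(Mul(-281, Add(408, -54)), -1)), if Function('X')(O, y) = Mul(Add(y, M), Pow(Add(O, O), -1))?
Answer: Rational(-3877, 112007724) ≈ -3.4614e-5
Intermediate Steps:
M = 3031 (M = Mul(7, 433) = 3031)
Function('X')(O, y) = Mul(Rational(1, 2), Pow(O, -1), Add(3031, y)) (Function('X')(O, y) = Mul(Add(y, 3031), Pow(Add(O, O), -1)) = Mul(Add(3031, y), Pow(Mul(2, O), -1)) = Mul(Add(3031, y), Mul(Rational(1, 2), Pow(O, -1))) = Mul(Rational(1, 2), Pow(O, -1), Add(3031, y)))
Mul(Function('X')(563, 846), Pow(Mul(-281, Add(408, -54)), -1)) = Mul(Mul(Rational(1, 2), Pow(563, -1), Add(3031, 846)), Pow(Mul(-281, Add(408, -54)), -1)) = Mul(Mul(Rational(1, 2), Rational(1, 563), 3877), Pow(Mul(-281, 354), -1)) = Mul(Rational(3877, 1126), Pow(-99474, -1)) = Mul(Rational(3877, 1126), Rational(-1, 99474)) = Rational(-3877, 112007724)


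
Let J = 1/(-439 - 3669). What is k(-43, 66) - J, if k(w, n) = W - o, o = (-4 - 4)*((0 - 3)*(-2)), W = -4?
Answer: 180753/4108 ≈ 44.000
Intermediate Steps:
J = -1/4108 (J = 1/(-4108) = -1/4108 ≈ -0.00024343)
o = -48 (o = -(-24)*(-2) = -8*6 = -48)
k(w, n) = 44 (k(w, n) = -4 - 1*(-48) = -4 + 48 = 44)
k(-43, 66) - J = 44 - 1*(-1/4108) = 44 + 1/4108 = 180753/4108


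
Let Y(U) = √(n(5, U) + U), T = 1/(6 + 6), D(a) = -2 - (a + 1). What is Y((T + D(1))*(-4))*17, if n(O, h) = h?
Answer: 17*√282/3 ≈ 95.160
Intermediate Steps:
D(a) = -3 - a (D(a) = -2 - (1 + a) = -2 + (-1 - a) = -3 - a)
T = 1/12 ≈ 0.083333
Y(U) = √2*√U (Y(U) = √(U + U) = √(2*U) = √2*√U)
Y((T + D(1))*(-4))*17 = (√2*√((1/12 + (-3 - 1*1))*(-4)))*17 = (√2*√((1/12 + (-3 - 1))*(-4)))*17 = (√2*√((1/12 - 4)*(-4)))*17 = (√2*√(-47/12*(-4)))*17 = (√2*√(47/3))*17 = (√2*(√141/3))*17 = (√282/3)*17 = 17*√282/3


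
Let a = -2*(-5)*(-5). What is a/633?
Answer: -50/633 ≈ -0.078989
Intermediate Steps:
a = -50 (a = 10*(-5) = -50)
a/633 = -50/633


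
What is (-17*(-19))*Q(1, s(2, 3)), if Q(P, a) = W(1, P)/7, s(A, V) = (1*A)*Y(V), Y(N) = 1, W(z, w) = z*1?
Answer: 323/7 ≈ 46.143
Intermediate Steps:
W(z, w) = z
s(A, V) = A (s(A, V) = (1*A)*1 = A*1 = A)
Q(P, a) = ⅐ (Q(P, a) = 1/7 = 1*(⅐) = ⅐)
(-17*(-19))*Q(1, s(2, 3)) = -17*(-19)*(⅐) = 323*(⅐) = 323/7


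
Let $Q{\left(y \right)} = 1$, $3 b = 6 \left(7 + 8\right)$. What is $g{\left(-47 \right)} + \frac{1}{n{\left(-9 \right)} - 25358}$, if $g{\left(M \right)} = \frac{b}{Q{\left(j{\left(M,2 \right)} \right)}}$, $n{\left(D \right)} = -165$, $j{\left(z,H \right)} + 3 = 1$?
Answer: $\frac{765689}{25523} \approx 30.0$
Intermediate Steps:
$j{\left(z,H \right)} = -2$ ($j{\left(z,H \right)} = -3 + 1 = -2$)
$b = 30$ ($b = \frac{6 \left(7 + 8\right)}{3} = \frac{6 \cdot 15}{3} = \frac{1}{3} \cdot 90 = 30$)
$g{\left(M \right)} = 30$ ($g{\left(M \right)} = \frac{30}{1} = 30 \cdot 1 = 30$)
$g{\left(-47 \right)} + \frac{1}{n{\left(-9 \right)} - 25358} = 30 + \frac{1}{-165 - 25358} = 30 + \frac{1}{-25523} = 30 - \frac{1}{25523} = \frac{765689}{25523}$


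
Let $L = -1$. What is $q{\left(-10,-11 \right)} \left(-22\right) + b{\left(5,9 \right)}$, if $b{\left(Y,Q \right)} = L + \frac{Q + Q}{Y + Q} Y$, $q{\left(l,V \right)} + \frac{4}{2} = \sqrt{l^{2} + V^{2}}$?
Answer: $\frac{346}{7} - 22 \sqrt{221} \approx -277.63$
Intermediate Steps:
$q{\left(l,V \right)} = -2 + \sqrt{V^{2} + l^{2}}$ ($q{\left(l,V \right)} = -2 + \sqrt{l^{2} + V^{2}} = -2 + \sqrt{V^{2} + l^{2}}$)
$b{\left(Y,Q \right)} = -1 + \frac{2 Q Y}{Q + Y}$ ($b{\left(Y,Q \right)} = -1 + \frac{Q + Q}{Y + Q} Y = -1 + \frac{2 Q}{Q + Y} Y = -1 + \frac{2 Q Y}{Q + Y}$)
$q{\left(-10,-11 \right)} \left(-22\right) + b{\left(5,9 \right)} = \left(-2 + \sqrt{\left(-11\right)^{2} + \left(-10\right)^{2}}\right) \left(-22\right) + \frac{\left(-1\right) 9 - 5 + 2 \cdot 9 \cdot 5}{9 + 5} = \left(-2 + \sqrt{121 + 100}\right) \left(-22\right) + \frac{-9 - 5 + 90}{14} = \left(-2 + \sqrt{221}\right) \left(-22\right) + \frac{1}{14} \cdot 76 = \left(44 - 22 \sqrt{221}\right) + \frac{38}{7} = \frac{346}{7} - 22 \sqrt{221}$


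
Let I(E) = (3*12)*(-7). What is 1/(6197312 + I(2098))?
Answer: 1/6197060 ≈ 1.6137e-7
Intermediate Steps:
I(E) = -252 (I(E) = 36*(-7) = -252)
1/(6197312 + I(2098)) = 1/(6197312 - 252) = 1/6197060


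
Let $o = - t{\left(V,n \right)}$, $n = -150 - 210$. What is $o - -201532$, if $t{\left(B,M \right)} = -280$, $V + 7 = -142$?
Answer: $201812$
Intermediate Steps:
$n = -360$ ($n = -150 - 210 = -360$)
$V = -149$ ($V = -7 - 142 = -149$)
$o = 280$ ($o = \left(-1\right) \left(-280\right) = 280$)
$o - -201532 = 280 - -201532 = 280 + 201532 = 201812$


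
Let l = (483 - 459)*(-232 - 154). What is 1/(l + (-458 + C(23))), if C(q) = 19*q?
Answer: -1/9285 ≈ -0.00010770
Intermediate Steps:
l = -9264 (l = 24*(-386) = -9264)
1/(l + (-458 + C(23))) = 1/(-9264 + (-458 + 19*23)) = 1/(-9264 + (-458 + 437)) = 1/(-9264 - 21) = 1/(-9285) = -1/9285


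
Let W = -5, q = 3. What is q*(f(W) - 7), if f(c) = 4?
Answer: -9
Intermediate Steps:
q*(f(W) - 7) = 3*(4 - 7) = 3*(-3) = -9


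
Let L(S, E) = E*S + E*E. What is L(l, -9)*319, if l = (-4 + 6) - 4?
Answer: 31581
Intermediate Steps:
l = -2 (l = 2 - 4 = -2)
L(S, E) = E**2 + E*S (L(S, E) = E*S + E**2 = E**2 + E*S)
L(l, -9)*319 = -9*(-9 - 2)*319 = -9*(-11)*319 = 99*319 = 31581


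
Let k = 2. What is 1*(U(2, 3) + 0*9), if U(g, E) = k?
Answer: 2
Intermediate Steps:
U(g, E) = 2
1*(U(2, 3) + 0*9) = 1*(2 + 0*9) = 1*(2 + 0) = 1*2 = 2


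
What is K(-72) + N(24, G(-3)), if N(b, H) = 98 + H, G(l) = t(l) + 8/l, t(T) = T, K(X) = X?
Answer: 61/3 ≈ 20.333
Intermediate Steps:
G(l) = l + 8/l
K(-72) + N(24, G(-3)) = -72 + (98 + (-3 + 8/(-3))) = -72 + (98 + (-3 + 8*(-1/3))) = -72 + (98 + (-3 - 8/3)) = -72 + (98 - 17/3) = -72 + 277/3 = 61/3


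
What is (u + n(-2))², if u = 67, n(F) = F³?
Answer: 3481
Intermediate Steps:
(u + n(-2))² = (67 + (-2)³)² = (67 - 8)² = 59² = 3481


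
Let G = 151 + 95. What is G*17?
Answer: 4182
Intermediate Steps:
G = 246
G*17 = 246*17 = 4182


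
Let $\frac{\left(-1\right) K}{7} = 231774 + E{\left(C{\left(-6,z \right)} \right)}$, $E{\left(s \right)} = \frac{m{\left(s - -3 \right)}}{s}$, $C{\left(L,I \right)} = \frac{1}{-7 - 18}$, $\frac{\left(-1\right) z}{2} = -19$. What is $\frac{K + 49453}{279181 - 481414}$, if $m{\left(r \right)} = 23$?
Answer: $\frac{522980}{67411} \approx 7.7581$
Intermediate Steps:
$z = 38$ ($z = \left(-2\right) \left(-19\right) = 38$)
$C{\left(L,I \right)} = - \frac{1}{25}$ ($C{\left(L,I \right)} = \frac{1}{-25} = - \frac{1}{25}$)
$E{\left(s \right)} = \frac{23}{s}$
$K = -1618393$ ($K = - 7 \left(231774 + \frac{23}{- \frac{1}{25}}\right) = - 7 \left(231774 + 23 \left(-25\right)\right) = - 7 \left(231774 - 575\right) = \left(-7\right) 231199 = -1618393$)
$\frac{K + 49453}{279181 - 481414} = \frac{-1618393 + 49453}{279181 - 481414} = - \frac{1568940}{-202233} = \left(-1568940\right) \left(- \frac{1}{202233}\right) = \frac{522980}{67411}$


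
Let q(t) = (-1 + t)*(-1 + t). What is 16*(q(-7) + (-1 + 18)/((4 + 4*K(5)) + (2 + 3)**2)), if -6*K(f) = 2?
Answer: 85808/83 ≈ 1033.8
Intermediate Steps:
K(f) = -1/3 (K(f) = -1/6*2 = -1/3)
q(t) = (-1 + t)**2
16*(q(-7) + (-1 + 18)/((4 + 4*K(5)) + (2 + 3)**2)) = 16*((-1 - 7)**2 + (-1 + 18)/((4 + 4*(-1/3)) + (2 + 3)**2)) = 16*((-8)**2 + 17/((4 - 4/3) + 5**2)) = 16*(64 + 17/(8/3 + 25)) = 16*(64 + 17/(83/3)) = 16*(64 + 17*(3/83)) = 16*(64 + 51/83) = 16*(5363/83) = 85808/83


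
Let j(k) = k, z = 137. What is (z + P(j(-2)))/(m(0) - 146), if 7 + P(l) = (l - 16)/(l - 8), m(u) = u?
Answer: -659/730 ≈ -0.90274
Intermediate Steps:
P(l) = -7 + (-16 + l)/(-8 + l) (P(l) = -7 + (l - 16)/(l - 8) = -7 + (-16 + l)/(-8 + l))
(z + P(j(-2)))/(m(0) - 146) = (137 + 2*(20 - 3*(-2))/(-8 - 2))/(0 - 146) = (137 + 2*(20 + 6)/(-10))/(-146) = (137 + 2*(-⅒)*26)*(-1/146) = (137 - 26/5)*(-1/146) = (659/5)*(-1/146) = -659/730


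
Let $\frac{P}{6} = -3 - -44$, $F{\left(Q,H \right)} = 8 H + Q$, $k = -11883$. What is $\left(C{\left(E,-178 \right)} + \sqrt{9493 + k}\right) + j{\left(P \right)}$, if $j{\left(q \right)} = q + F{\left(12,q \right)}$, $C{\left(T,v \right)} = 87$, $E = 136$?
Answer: $2313 + i \sqrt{2390} \approx 2313.0 + 48.888 i$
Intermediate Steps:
$F{\left(Q,H \right)} = Q + 8 H$
$P = 246$ ($P = 6 \left(-3 - -44\right) = 6 \left(-3 + 44\right) = 6 \cdot 41 = 246$)
$j{\left(q \right)} = 12 + 9 q$ ($j{\left(q \right)} = q + \left(12 + 8 q\right) = 12 + 9 q$)
$\left(C{\left(E,-178 \right)} + \sqrt{9493 + k}\right) + j{\left(P \right)} = \left(87 + \sqrt{9493 - 11883}\right) + \left(12 + 9 \cdot 246\right) = \left(87 + \sqrt{-2390}\right) + \left(12 + 2214\right) = \left(87 + i \sqrt{2390}\right) + 2226 = 2313 + i \sqrt{2390}$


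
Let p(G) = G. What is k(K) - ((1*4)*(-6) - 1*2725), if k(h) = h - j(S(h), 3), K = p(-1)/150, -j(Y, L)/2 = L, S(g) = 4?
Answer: 413249/150 ≈ 2755.0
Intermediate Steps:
j(Y, L) = -2*L
K = -1/150 ≈ -0.0066667
k(h) = 6 + h (k(h) = h - (-2)*3 = h - 1*(-6) = h + 6 = 6 + h)
k(K) - ((1*4)*(-6) - 1*2725) = (6 - 1/150) - ((1*4)*(-6) - 1*2725) = 899/150 - (4*(-6) - 2725) = 899/150 - (-24 - 2725) = 899/150 - 1*(-2749) = 899/150 + 2749 = 413249/150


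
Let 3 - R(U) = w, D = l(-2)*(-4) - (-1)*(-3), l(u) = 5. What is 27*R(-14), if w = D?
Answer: 702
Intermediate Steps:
D = -23 (D = 5*(-4) - (-1)*(-3) = -20 - 1*3 = -20 - 3 = -23)
w = -23
R(U) = 26 (R(U) = 3 - 1*(-23) = 3 + 23 = 26)
27*R(-14) = 27*26 = 702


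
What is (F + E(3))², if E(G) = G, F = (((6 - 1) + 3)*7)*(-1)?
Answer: 2809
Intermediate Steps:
F = -56 (F = ((5 + 3)*7)*(-1) = (8*7)*(-1) = 56*(-1) = -56)
(F + E(3))² = (-56 + 3)² = (-53)² = 2809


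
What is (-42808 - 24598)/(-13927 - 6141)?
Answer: 33703/10034 ≈ 3.3589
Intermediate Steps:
(-42808 - 24598)/(-13927 - 6141) = -67406/(-20068) = -67406*(-1/20068) = 33703/10034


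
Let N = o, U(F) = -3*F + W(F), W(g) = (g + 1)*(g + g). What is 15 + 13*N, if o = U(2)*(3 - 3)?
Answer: 15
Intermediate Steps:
W(g) = 2*g*(1 + g) (W(g) = (1 + g)*(2*g) = 2*g*(1 + g))
U(F) = -3*F + 2*F*(1 + F)
o = 0 (o = (2*(-1 + 2*2))*(3 - 3) = (2*(-1 + 4))*0 = (2*3)*0 = 6*0 = 0)
N = 0
15 + 13*N = 15 + 13*0 = 15 + 0 = 15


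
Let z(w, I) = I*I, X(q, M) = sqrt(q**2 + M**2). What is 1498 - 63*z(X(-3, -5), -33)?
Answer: -67109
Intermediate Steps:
X(q, M) = sqrt(M**2 + q**2)
z(w, I) = I**2
1498 - 63*z(X(-3, -5), -33) = 1498 - 63*(-33)**2 = 1498 - 63*1089 = 1498 - 68607 = -67109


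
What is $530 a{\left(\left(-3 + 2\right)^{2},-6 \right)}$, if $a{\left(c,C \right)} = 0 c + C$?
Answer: $-3180$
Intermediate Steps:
$a{\left(c,C \right)} = C$ ($a{\left(c,C \right)} = 0 + C = C$)
$530 a{\left(\left(-3 + 2\right)^{2},-6 \right)} = 530 \left(-6\right) = -3180$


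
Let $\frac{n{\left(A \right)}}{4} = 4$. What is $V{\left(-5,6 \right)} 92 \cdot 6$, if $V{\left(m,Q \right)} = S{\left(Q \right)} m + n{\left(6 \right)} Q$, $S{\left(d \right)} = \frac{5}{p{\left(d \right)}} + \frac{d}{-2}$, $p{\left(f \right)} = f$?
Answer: $58972$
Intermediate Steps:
$n{\left(A \right)} = 16$ ($n{\left(A \right)} = 4 \cdot 4 = 16$)
$S{\left(d \right)} = \frac{5}{d} - \frac{d}{2}$ ($S{\left(d \right)} = \frac{5}{d} + \frac{d}{-2} = \frac{5}{d} + d \left(- \frac{1}{2}\right) = \frac{5}{d} - \frac{d}{2}$)
$V{\left(m,Q \right)} = 16 Q + m \left(\frac{5}{Q} - \frac{Q}{2}\right)$ ($V{\left(m,Q \right)} = \left(\frac{5}{Q} - \frac{Q}{2}\right) m + 16 Q = m \left(\frac{5}{Q} - \frac{Q}{2}\right) + 16 Q = 16 Q + m \left(\frac{5}{Q} - \frac{Q}{2}\right)$)
$V{\left(-5,6 \right)} 92 \cdot 6 = \left(16 \cdot 6 + 5 \left(-5\right) \frac{1}{6} - 3 \left(-5\right)\right) 92 \cdot 6 = \left(96 + 5 \left(-5\right) \frac{1}{6} + 15\right) 92 \cdot 6 = \left(96 - \frac{25}{6} + 15\right) 92 \cdot 6 = \frac{641}{6} \cdot 92 \cdot 6 = \frac{29486}{3} \cdot 6 = 58972$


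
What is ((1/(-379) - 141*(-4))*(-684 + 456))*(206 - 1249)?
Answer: 50831794020/379 ≈ 1.3412e+8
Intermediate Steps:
((1/(-379) - 141*(-4))*(-684 + 456))*(206 - 1249) = ((-1/379 + 564)*(-228))*(-1043) = ((213755/379)*(-228))*(-1043) = -48736140/379*(-1043) = 50831794020/379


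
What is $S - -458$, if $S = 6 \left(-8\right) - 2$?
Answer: $408$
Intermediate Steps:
$S = -50$ ($S = -48 - 2 = -50$)
$S - -458 = -50 - -458 = -50 + 458 = 408$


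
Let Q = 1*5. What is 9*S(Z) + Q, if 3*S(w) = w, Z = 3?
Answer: 14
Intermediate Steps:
S(w) = w/3
Q = 5
9*S(Z) + Q = 9*((⅓)*3) + 5 = 9*1 + 5 = 9 + 5 = 14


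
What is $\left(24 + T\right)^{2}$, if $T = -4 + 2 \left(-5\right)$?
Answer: $100$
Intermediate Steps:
$T = -14$ ($T = -4 - 10 = -14$)
$\left(24 + T\right)^{2} = \left(24 - 14\right)^{2} = 10^{2} = 100$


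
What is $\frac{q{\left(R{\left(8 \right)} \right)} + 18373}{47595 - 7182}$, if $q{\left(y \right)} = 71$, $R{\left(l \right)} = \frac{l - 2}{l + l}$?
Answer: $\frac{6148}{13471} \approx 0.45639$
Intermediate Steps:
$R{\left(l \right)} = \frac{-2 + l}{2 l}$
$\frac{q{\left(R{\left(8 \right)} \right)} + 18373}{47595 - 7182} = \frac{71 + 18373}{47595 - 7182} = \frac{18444}{40413} = 18444 \cdot \frac{1}{40413} = \frac{6148}{13471}$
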